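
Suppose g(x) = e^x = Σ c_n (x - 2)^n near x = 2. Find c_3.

c_3 = g′′′(2)/3! = e^(2)/6.

e^(2)/6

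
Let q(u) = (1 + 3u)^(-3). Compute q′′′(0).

From the series, [u^3] q = -270; multiply by 3! = 6 to get -1620.

-1620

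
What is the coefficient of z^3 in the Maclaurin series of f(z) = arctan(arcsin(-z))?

Let u equal the inner series; expand the outer function in u and truncate.
[z^0] = 0;  [z^1] = -1;  [z^2] = 0;  [z^3] = 1/6.
So c_3 = f′′′(0)/3! = 1/6.

1/6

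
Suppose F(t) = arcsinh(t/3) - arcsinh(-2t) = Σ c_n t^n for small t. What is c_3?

Combine the two series term by term.
F(0) = 0
F′(0) = 7/3
F′′(0) = 0
F′′′(0) = -217/27
So c_3 = F′′′(0)/3! = -217/162.

-217/162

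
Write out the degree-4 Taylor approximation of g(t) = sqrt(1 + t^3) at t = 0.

t^3/2 + 1

Compute the successive derivatives at the expansion point and divide by k!.
g(0) = 1
g′(0) = 0
g′′(0) = 0
g′′′(0) = 3
g^(4)(0) = 0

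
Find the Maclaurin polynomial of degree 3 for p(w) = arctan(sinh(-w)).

Plug the Maclaurin series of the inner function into that of the outer and collect terms.
p(0) = 0
p′(0) = -1
p′′(0) = 0
p′′′(0) = 1

w^3/6 - w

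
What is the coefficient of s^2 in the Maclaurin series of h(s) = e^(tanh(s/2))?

Compose series: expand the inner function first, then feed it into the outer expansion.
h(0) = 1
h′(0) = 1/2
h′′(0) = 1/4
The Taylor polynomial is Σ h^(k)(0)/k! · s^k.

1/8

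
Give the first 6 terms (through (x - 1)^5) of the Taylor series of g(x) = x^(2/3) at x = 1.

14*(x - 1)^5/729 - 7*(x - 1)^4/243 + 4*(x - 1)^3/81 - (x - 1)^2/9 + 2*(x - 1)/3 + 1

g(1) = 1
g′(1) = 2/3
g′′(1) = -2/9
g′′′(1) = 8/27
g^(4)(1) = -56/81
g^(5)(1) = 560/243
Dividing each by k! gives the coefficients c_0, ..., c_5.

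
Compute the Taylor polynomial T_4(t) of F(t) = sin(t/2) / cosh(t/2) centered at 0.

Write the quotient as an unknown series and match coefficients against numerator = denominator · series.

-t^3/12 + t/2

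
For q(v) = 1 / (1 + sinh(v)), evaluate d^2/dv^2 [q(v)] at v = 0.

Expand as Σ (-1)^k u^k with u equal to the inner function's series.
From the series, [v^2] q = 1; multiply by 2! = 2 to get 2.

2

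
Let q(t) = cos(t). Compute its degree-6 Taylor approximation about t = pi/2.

-(t - pi/2)^5/120 + (t - pi/2)^3/6 - (t - pi/2)

[(t - pi/2)^0] = 0;  [(t - pi/2)^1] = -1;  [(t - pi/2)^2] = 0;  [(t - pi/2)^3] = 1/6;  [(t - pi/2)^4] = 0;  [(t - pi/2)^5] = -1/120;  [(t - pi/2)^6] = 0.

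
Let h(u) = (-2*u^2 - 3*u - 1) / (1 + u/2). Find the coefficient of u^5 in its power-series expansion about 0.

3/32

Multiply each power in the prefactor through the base expansion.
[u^0] = -1;  [u^1] = -5/2;  [u^2] = -3/4;  [u^3] = 3/8;  [u^4] = -3/16;  [u^5] = 3/32.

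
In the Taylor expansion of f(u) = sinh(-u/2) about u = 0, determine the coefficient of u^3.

-1/48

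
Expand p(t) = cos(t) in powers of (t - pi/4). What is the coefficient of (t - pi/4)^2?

-sqrt(2)/4

Use the known series and substitute for the argument.
p(pi/4) = sqrt(2)/2
p′(pi/4) = -sqrt(2)/2
p′′(pi/4) = -sqrt(2)/2
So c_2 = p′′(pi/4)/2! = -sqrt(2)/4.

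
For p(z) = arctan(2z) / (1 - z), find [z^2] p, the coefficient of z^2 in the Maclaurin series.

2

Multiply the two series term by term and collect like powers.
p(0) = 0
p′(0) = 2
p′′(0) = 4
The Taylor polynomial is Σ p^(k)(0)/k! · z^k.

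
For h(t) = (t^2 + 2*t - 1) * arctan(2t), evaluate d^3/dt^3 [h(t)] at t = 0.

Multiply each power in the prefactor through the base expansion.
From the series, [t^3] h = 14/3; multiply by 3! = 6 to get 28.

28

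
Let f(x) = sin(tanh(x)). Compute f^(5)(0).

Let u equal the inner series; expand the outer function in u and truncate.
From the series, [x^5] f = 37/120; multiply by 5! = 120 to get 37.

37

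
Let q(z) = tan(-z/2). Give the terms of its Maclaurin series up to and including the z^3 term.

-z^3/24 - z/2

q(0) = 0
q′(0) = -1/2
q′′(0) = 0
q′′′(0) = -1/4
Dividing each by k! gives the coefficients c_0, ..., c_3.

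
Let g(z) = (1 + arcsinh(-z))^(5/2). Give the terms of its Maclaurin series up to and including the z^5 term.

-11*z^5/256 - 85*z^4/128 + 5*z^3/48 + 15*z^2/8 - 5*z/2 + 1

Plug the Maclaurin series of the inner function into that of the outer and collect terms.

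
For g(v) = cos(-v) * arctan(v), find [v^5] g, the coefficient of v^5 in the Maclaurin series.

Expand each factor separately, then convolve coefficients.
g(0) = 0
g′(0) = 1
g′′(0) = 0
g′′′(0) = -5
g^(4)(0) = 0
g^(5)(0) = 49

49/120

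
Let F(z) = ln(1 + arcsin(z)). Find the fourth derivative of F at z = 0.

-10

Substitute the inner expansion into the outer series and collect powers.
From the series, [z^4] F = -5/12; multiply by 4! = 24 to get -10.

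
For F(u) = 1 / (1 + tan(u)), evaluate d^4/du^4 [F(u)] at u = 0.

40

Write 1/(1+u) = 1 - u + u^2 - u^3 + ... and substitute the series for u.
From the series, [u^4] F = 5/3; multiply by 4! = 24 to get 40.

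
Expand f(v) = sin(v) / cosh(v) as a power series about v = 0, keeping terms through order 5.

Invert the denominator's series and multiply.
f(0) = 0
f′(0) = 1
f′′(0) = 0
f′′′(0) = -4
f^(4)(0) = 0
f^(5)(0) = 36
The Taylor polynomial is Σ f^(k)(0)/k! · v^k.

3*v^5/10 - 2*v^3/3 + v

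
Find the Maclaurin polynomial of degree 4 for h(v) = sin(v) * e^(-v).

Write out both Maclaurin series and multiply, keeping only the needed powers.
[v^0] = 0;  [v^1] = 1;  [v^2] = -1;  [v^3] = 1/3;  [v^4] = 0.

v^3/3 - v^2 + v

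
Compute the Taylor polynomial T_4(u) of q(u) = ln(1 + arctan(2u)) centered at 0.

4*u^4/3 - 2*u^2 + 2*u

Substitute the inner expansion into the outer series and collect powers.
q(0) = 0
q′(0) = 2
q′′(0) = -4
q′′′(0) = 0
q^(4)(0) = 32
Dividing each by k! gives the coefficients c_0, ..., c_4.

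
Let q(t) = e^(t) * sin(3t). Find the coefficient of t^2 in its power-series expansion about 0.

3

Take the Cauchy product of the two expansions.
[t^0] = 0;  [t^1] = 3;  [t^2] = 3.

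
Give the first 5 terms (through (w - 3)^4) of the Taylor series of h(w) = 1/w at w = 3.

Use the known series and substitute for the argument.
[(w - 3)^0] = 1/3;  [(w - 3)^1] = -1/9;  [(w - 3)^2] = 1/27;  [(w - 3)^3] = -1/81;  [(w - 3)^4] = 1/243.

(w - 3)^4/243 - (w - 3)^3/81 + (w - 3)^2/27 - (w - 3)/9 + 1/3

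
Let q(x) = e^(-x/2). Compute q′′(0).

1/4

From the series, [x^2] q = 1/8; multiply by 2! = 2 to get 1/4.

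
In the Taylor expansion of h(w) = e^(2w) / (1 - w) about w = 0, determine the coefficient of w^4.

Write out both Maclaurin series and multiply, keeping only the needed powers.
h(0) = 1
h′(0) = 3
h′′(0) = 10
h′′′(0) = 38
h^(4)(0) = 168
The Taylor polynomial is Σ h^(k)(0)/k! · w^k.

7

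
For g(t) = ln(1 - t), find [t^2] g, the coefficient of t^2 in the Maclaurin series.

g(0) = 0
g′(0) = -1
g′′(0) = -1
So c_2 = g′′(0)/2! = -1/2.

-1/2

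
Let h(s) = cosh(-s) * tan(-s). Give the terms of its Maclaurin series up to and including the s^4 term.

Take the Cauchy product of the two expansions.
h(0) = 0
h′(0) = -1
h′′(0) = 0
h′′′(0) = -5
h^(4)(0) = 0

-5*s^3/6 - s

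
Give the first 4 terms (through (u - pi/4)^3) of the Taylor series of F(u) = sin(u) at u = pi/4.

-sqrt(2)*(u - pi/4)^3/12 - sqrt(2)*(u - pi/4)^2/4 + sqrt(2)*(u - pi/4)/2 + sqrt(2)/2

Use the known series and substitute for the argument.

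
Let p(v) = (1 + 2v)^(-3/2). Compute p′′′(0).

-105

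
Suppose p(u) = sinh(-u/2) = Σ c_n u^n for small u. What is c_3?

p(0) = 0
p′(0) = -1/2
p′′(0) = 0
p′′′(0) = -1/8

-1/48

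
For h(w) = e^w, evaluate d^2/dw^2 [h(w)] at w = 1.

The coefficient of (w - 1)^2 in the expansion is e/2, so h′′(1) = 2! * (e/2) = e.

e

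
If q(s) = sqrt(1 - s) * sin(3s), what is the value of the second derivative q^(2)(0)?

-3

Expand each factor separately, then convolve coefficients.
The coefficient of s^2 in the expansion is -3/2, so q′′(0) = 2! * (-3/2) = -3.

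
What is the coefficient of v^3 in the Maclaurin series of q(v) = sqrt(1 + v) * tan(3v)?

69/8

Write out both Maclaurin series and multiply, keeping only the needed powers.
[v^0] = 0;  [v^1] = 3;  [v^2] = 3/2;  [v^3] = 69/8.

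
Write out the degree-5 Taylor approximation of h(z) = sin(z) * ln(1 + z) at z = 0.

-z^5/6 + z^4/6 - z^3/2 + z^2

Expand each factor separately, then convolve coefficients.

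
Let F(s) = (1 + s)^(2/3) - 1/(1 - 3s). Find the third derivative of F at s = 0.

Combine the two series term by term.
The coefficient of s^3 in the expansion is -2183/81, so F′′′(0) = 3! * (-2183/81) = -4366/27.

-4366/27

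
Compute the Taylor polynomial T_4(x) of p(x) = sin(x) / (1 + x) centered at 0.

Write out both Maclaurin series and multiply, keeping only the needed powers.
p(0) = 0
p′(0) = 1
p′′(0) = -2
p′′′(0) = 5
p^(4)(0) = -20
The Taylor polynomial is Σ p^(k)(0)/k! · x^k.

-5*x^4/6 + 5*x^3/6 - x^2 + x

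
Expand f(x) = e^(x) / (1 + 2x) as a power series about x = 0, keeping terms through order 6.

27949*x^6/720 - 2329*x^5/120 + 233*x^4/24 - 29*x^3/6 + 5*x^2/2 - x + 1

Expand each factor separately, then convolve coefficients.
[x^0] = 1;  [x^1] = -1;  [x^2] = 5/2;  [x^3] = -29/6;  [x^4] = 233/24;  [x^5] = -2329/120;  [x^6] = 27949/720.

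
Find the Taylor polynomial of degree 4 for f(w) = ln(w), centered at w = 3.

-(w - 3)^4/324 + (w - 3)^3/81 - (w - 3)^2/18 + (w - 3)/3 + ln(3)

Differentiate repeatedly and evaluate at the center.
[(w - 3)^0] = ln(3);  [(w - 3)^1] = 1/3;  [(w - 3)^2] = -1/18;  [(w - 3)^3] = 1/81;  [(w - 3)^4] = -1/324.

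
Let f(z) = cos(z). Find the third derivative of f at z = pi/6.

Compute the successive derivatives at the expansion point and divide by k!.
The coefficient of (z - pi/6)^3 in the expansion is 1/12, so f′′′(pi/6) = 3! * (1/12) = 1/2.

1/2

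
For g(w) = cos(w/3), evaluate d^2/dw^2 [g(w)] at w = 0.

-1/9

Differentiate repeatedly and evaluate at the center.
From the series, [w^2] g = -1/18; multiply by 2! = 2 to get -1/9.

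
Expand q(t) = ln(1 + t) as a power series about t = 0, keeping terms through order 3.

t^3/3 - t^2/2 + t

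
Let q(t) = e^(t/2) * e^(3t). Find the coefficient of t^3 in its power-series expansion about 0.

Expand each factor separately, then convolve coefficients.

343/48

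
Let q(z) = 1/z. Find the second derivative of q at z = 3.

2/27

The coefficient of (z - 3)^2 in the expansion is 1/27, so q′′(3) = 2! * (1/27) = 2/27.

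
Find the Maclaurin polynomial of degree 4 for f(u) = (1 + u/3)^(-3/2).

35*u^4/1152 - 35*u^3/432 + 5*u^2/24 - u/2 + 1

Differentiate repeatedly and evaluate at the center.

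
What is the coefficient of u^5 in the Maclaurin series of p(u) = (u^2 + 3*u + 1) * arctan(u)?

Shift and add copies of the series according to the polynomial's terms.
p(0) = 0
p′(0) = 1
p′′(0) = 6
p′′′(0) = 4
p^(4)(0) = -24
p^(5)(0) = -16
So c_5 = p^(5)(0)/5! = -2/15.

-2/15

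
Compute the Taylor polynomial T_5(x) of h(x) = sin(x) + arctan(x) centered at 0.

Expand each term separately and add.

5*x^5/24 - x^3/2 + 2*x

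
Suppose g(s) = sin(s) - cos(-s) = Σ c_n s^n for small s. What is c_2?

1/2

Combine the two series term by term.
g(0) = -1
g′(0) = 1
g′′(0) = 1
The Taylor polynomial is Σ g^(k)(0)/k! · s^k.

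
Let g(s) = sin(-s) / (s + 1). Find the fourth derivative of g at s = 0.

20

Use 1/(1 - r) = Σ r^k on the denominator, then take the Cauchy product.
From the series, [s^4] g = 5/6; multiply by 4! = 24 to get 20.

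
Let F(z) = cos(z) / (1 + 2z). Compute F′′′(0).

-42

Write out both Maclaurin series and multiply, keeping only the needed powers.
The coefficient of z^3 in the expansion is -7, so F′′′(0) = 3! * (-7) = -42.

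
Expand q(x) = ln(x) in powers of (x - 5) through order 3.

(x - 5)^3/375 - (x - 5)^2/50 + (x - 5)/5 + ln(5)

Use the known series and substitute for the argument.
q(5) = ln(5)
q′(5) = 1/5
q′′(5) = -1/25
q′′′(5) = 2/125
The Taylor polynomial is Σ q^(k)(5)/k! · (x - 5)^k.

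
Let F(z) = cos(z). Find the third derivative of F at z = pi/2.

1

The coefficient of (z - pi/2)^3 in the expansion is 1/6, so F′′′(pi/2) = 3! * (1/6) = 1.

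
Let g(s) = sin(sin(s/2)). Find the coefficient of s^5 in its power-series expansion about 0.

Plug the Maclaurin series of the inner function into that of the outer and collect terms.
So c_5 = g^(5)(0)/5! = 1/320.

1/320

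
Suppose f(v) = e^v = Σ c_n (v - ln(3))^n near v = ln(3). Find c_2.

f(ln(3)) = 3
f′(ln(3)) = 3
f′′(ln(3)) = 3
Dividing each by k! gives the coefficients c_0, ..., c_2.

3/2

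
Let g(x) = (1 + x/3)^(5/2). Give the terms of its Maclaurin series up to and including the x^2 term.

Differentiate repeatedly and evaluate at the center.

5*x^2/24 + 5*x/6 + 1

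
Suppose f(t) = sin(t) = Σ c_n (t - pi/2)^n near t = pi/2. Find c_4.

1/24

[(t - pi/2)^0] = 1;  [(t - pi/2)^1] = 0;  [(t - pi/2)^2] = -1/2;  [(t - pi/2)^3] = 0;  [(t - pi/2)^4] = 1/24.
So c_4 = f^(4)(pi/2)/4! = 1/24.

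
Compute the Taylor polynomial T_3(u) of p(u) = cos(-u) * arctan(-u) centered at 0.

5*u^3/6 - u

Take the Cauchy product of the two expansions.
p(0) = 0
p′(0) = -1
p′′(0) = 0
p′′′(0) = 5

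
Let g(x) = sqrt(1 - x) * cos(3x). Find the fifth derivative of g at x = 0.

Multiply the two series term by term and collect like powers.
From the series, [x^5] g = -367/256; multiply by 5! = 120 to get -5505/32.

-5505/32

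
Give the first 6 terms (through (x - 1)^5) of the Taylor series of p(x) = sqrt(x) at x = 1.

7*(x - 1)^5/256 - 5*(x - 1)^4/128 + (x - 1)^3/16 - (x - 1)^2/8 + (x - 1)/2 + 1

p(1) = 1
p′(1) = 1/2
p′′(1) = -1/4
p′′′(1) = 3/8
p^(4)(1) = -15/16
p^(5)(1) = 105/32
Then c_k = p^(k)(1)/k! gives each Taylor coefficient.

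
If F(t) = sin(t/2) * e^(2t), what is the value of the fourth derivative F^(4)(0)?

15

Take the Cauchy product of the two expansions.
The coefficient of t^4 in the expansion is 5/8, so F^(4)(0) = 4! * (5/8) = 15.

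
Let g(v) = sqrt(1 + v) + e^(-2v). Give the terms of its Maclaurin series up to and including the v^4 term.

Add the two expansions coefficient-wise.
[v^0] = 2;  [v^1] = -3/2;  [v^2] = 15/8;  [v^3] = -61/48;  [v^4] = 241/384.

241*v^4/384 - 61*v^3/48 + 15*v^2/8 - 3*v/2 + 2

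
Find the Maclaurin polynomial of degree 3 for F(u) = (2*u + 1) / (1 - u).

3*u^3 + 3*u^2 + 3*u + 1

Multiply each power in the prefactor through the base expansion.
F(0) = 1
F′(0) = 3
F′′(0) = 6
F′′′(0) = 18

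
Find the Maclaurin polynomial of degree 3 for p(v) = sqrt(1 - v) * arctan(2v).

Write out both Maclaurin series and multiply, keeping only the needed powers.
p(0) = 0
p′(0) = 2
p′′(0) = -2
p′′′(0) = -35/2

-35*v^3/12 - v^2 + 2*v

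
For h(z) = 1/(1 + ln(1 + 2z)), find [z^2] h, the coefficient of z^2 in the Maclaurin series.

Let u equal the inner series; expand the outer function in u and truncate.
h(0) = 1
h′(0) = -2
h′′(0) = 12
So c_2 = h′′(0)/2! = 6.

6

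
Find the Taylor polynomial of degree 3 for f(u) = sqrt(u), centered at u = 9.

Compute the successive derivatives at the expansion point and divide by k!.
f(9) = 3
f′(9) = 1/6
f′′(9) = -1/108
f′′′(9) = 1/648

(u - 9)^3/3888 - (u - 9)^2/216 + (u - 9)/6 + 3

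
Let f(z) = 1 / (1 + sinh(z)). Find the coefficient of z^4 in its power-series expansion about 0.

4/3

Use the geometric series for the reciprocal, then substitute.
f(0) = 1
f′(0) = -1
f′′(0) = 2
f′′′(0) = -7
f^(4)(0) = 32
So c_4 = f^(4)(0)/4! = 4/3.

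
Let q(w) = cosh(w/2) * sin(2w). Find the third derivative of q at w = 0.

Multiply the two series term by term and collect like powers.
The coefficient of w^3 in the expansion is -13/12, so q′′′(0) = 3! * (-13/12) = -13/2.

-13/2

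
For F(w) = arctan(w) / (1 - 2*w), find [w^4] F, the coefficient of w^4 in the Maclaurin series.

22/3

Expand 1/(denominator) as a geometric series and multiply by the numerator's series.
So c_4 = F^(4)(0)/4! = 22/3.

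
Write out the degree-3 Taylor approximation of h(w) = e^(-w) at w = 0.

h(0) = 1
h′(0) = -1
h′′(0) = 1
h′′′(0) = -1

-w^3/6 + w^2/2 - w + 1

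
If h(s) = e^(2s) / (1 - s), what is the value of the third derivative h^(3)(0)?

38

Write out both Maclaurin series and multiply, keeping only the needed powers.
From the series, [s^3] h = 19/3; multiply by 3! = 6 to get 38.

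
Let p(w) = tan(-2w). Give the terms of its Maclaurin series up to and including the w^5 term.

-64*w^5/15 - 8*w^3/3 - 2*w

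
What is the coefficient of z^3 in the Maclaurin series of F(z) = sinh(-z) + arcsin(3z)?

Combine the two series term by term.
[z^0] = 0;  [z^1] = 2;  [z^2] = 0;  [z^3] = 13/3.

13/3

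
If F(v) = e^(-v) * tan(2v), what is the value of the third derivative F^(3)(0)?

22

Expand each factor separately, then convolve coefficients.
From the series, [v^3] F = 11/3; multiply by 3! = 6 to get 22.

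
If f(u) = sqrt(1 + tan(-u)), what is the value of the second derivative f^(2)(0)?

-1/4

Substitute the inner expansion into the outer series and collect powers.
The coefficient of u^2 in the expansion is -1/8, so f′′(0) = 2! * (-1/8) = -1/4.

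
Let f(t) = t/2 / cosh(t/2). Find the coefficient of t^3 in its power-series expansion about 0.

-1/16

Invert the denominator's series and multiply.
f(0) = 0
f′(0) = 1/2
f′′(0) = 0
f′′′(0) = -3/8
So c_3 = f′′′(0)/3! = -1/16.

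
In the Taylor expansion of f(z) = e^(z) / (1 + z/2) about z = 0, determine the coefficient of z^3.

Take the Cauchy product of the two expansions.
[z^0] = 1;  [z^1] = 1/2;  [z^2] = 1/4;  [z^3] = 1/24.

1/24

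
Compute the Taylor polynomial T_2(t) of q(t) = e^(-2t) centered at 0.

2*t^2 - 2*t + 1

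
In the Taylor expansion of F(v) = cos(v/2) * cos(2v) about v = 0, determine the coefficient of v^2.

Multiply the two series term by term and collect like powers.
F(0) = 1
F′(0) = 0
F′′(0) = -17/4

-17/8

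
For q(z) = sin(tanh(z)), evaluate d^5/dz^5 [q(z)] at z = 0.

Let u equal the inner series; expand the outer function in u and truncate.
The coefficient of z^5 in the expansion is 37/120, so q^(5)(0) = 5! * (37/120) = 37.

37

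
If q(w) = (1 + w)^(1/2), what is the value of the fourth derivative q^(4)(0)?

From the series, [w^4] q = -5/128; multiply by 4! = 24 to get -15/16.

-15/16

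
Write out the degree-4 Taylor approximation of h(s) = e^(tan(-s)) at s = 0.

3*s^4/8 - s^3/2 + s^2/2 - s + 1

Compose series: expand the inner function first, then feed it into the outer expansion.
h(0) = 1
h′(0) = -1
h′′(0) = 1
h′′′(0) = -3
h^(4)(0) = 9
Then c_k = h^(k)(0)/k! gives each Taylor coefficient.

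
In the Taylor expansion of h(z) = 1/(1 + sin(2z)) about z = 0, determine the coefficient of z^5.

-244/15

Let u equal the inner series; expand the outer function in u and truncate.
So c_5 = h^(5)(0)/5! = -244/15.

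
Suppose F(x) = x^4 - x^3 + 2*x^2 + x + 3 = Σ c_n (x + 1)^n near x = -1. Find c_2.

11

Differentiate repeatedly and evaluate at the center.
[(x + 1)^0] = 6;  [(x + 1)^1] = -10;  [(x + 1)^2] = 11.
So c_2 = F′′(-1)/2! = 11.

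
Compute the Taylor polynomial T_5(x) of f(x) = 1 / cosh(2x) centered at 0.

Invert the denominator's series and multiply.

10*x^4/3 - 2*x^2 + 1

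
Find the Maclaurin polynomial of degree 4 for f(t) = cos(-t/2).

t^4/384 - t^2/8 + 1

f(0) = 1
f′(0) = 0
f′′(0) = -1/4
f′′′(0) = 0
f^(4)(0) = 1/16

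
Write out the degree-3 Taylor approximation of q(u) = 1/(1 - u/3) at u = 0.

u^3/27 + u^2/9 + u/3 + 1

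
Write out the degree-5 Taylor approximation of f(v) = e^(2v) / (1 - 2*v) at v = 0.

Use 1/(1 - r) = Σ r^k on the denominator, then take the Cauchy product.
[v^0] = 1;  [v^1] = 4;  [v^2] = 10;  [v^3] = 64/3;  [v^4] = 130/3;  [v^5] = 1304/15.

1304*v^5/15 + 130*v^4/3 + 64*v^3/3 + 10*v^2 + 4*v + 1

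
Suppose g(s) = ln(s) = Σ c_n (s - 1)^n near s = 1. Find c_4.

g(1) = 0
g′(1) = 1
g′′(1) = -1
g′′′(1) = 2
g^(4)(1) = -6
So c_4 = g^(4)(1)/4! = -1/4.

-1/4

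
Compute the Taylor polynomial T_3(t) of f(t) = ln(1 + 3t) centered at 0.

Apply the Taylor formula c_k = f^(k)(a)/k!.
f(0) = 0
f′(0) = 3
f′′(0) = -9
f′′′(0) = 54
The Taylor polynomial is Σ f^(k)(0)/k! · t^k.

9*t^3 - 9*t^2/2 + 3*t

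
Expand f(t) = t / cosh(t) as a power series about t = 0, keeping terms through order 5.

Invert the denominator's series and multiply.

5*t^5/24 - t^3/2 + t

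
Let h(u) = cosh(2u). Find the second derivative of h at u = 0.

The coefficient of u^2 in the expansion is 2, so h′′(0) = 2! * (2) = 4.

4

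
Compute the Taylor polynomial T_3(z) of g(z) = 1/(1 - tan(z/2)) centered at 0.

z^3/6 + z^2/4 + z/2 + 1

Compose series: expand the inner function first, then feed it into the outer expansion.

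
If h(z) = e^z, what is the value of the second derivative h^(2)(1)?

Compute the successive derivatives at the expansion point and divide by k!.
The coefficient of (z - 1)^2 in the expansion is e/2, so h′′(1) = 2! * (e/2) = e.

e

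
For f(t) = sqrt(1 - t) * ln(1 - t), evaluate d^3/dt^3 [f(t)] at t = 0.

1/4

Take the Cauchy product of the two expansions.
The coefficient of t^3 in the expansion is 1/24, so f′′′(0) = 3! * (1/24) = 1/4.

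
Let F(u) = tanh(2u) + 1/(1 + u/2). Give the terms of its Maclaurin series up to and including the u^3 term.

Expand each term separately and add.
F(0) = 1
F′(0) = 3/2
F′′(0) = 1/2
F′′′(0) = -67/4
Then c_k = F^(k)(0)/k! gives each Taylor coefficient.

-67*u^3/24 + u^2/4 + 3*u/2 + 1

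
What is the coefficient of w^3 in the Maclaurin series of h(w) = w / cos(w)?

1/2

Divide the numerator series by the denominator series (power-series long division).
So c_3 = h′′′(0)/3! = 1/2.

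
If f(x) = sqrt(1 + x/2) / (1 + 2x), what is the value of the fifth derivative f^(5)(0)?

-3405375/1024

Write out both Maclaurin series and multiply, keeping only the needed powers.
From the series, [x^5] f = -227025/8192; multiply by 5! = 120 to get -3405375/1024.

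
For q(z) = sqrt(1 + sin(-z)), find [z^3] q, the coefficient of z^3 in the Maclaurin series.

Substitute the inner expansion into the outer series and collect powers.
q(0) = 1
q′(0) = -1/2
q′′(0) = -1/4
q′′′(0) = 1/8
Dividing each by k! gives the coefficients c_0, ..., c_3.

1/48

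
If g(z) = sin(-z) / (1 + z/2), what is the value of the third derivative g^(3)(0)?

-1/2

Expand each factor separately, then convolve coefficients.
The coefficient of z^3 in the expansion is -1/12, so g′′′(0) = 3! * (-1/12) = -1/2.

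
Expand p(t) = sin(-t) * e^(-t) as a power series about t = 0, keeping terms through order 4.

Expand each factor separately, then convolve coefficients.
p(0) = 0
p′(0) = -1
p′′(0) = 2
p′′′(0) = -2
p^(4)(0) = 0
Then c_k = p^(k)(0)/k! gives each Taylor coefficient.

-t^3/3 + t^2 - t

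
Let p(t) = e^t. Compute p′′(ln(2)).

The coefficient of (t - ln(2))^2 in the expansion is 1, so p′′(ln(2)) = 2! * (1) = 2.

2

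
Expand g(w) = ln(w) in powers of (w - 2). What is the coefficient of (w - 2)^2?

Use the known series and substitute for the argument.
g(2) = ln(2)
g′(2) = 1/2
g′′(2) = -1/4
So c_2 = g′′(2)/2! = -1/8.

-1/8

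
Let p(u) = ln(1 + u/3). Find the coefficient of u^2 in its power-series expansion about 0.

[u^0] = 0;  [u^1] = 1/3;  [u^2] = -1/18.
So c_2 = p′′(0)/2! = -1/18.

-1/18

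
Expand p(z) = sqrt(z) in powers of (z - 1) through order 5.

7*(z - 1)^5/256 - 5*(z - 1)^4/128 + (z - 1)^3/16 - (z - 1)^2/8 + (z - 1)/2 + 1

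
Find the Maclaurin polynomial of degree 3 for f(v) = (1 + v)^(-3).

-10*v^3 + 6*v^2 - 3*v + 1

[v^0] = 1;  [v^1] = -3;  [v^2] = 6;  [v^3] = -10.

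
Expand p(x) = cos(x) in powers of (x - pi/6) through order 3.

(x - pi/6)^3/12 - sqrt(3)*(x - pi/6)^2/4 - (x - pi/6)/2 + sqrt(3)/2

p(pi/6) = sqrt(3)/2
p′(pi/6) = -1/2
p′′(pi/6) = -sqrt(3)/2
p′′′(pi/6) = 1/2
The Taylor polynomial is Σ p^(k)(pi/6)/k! · (x - pi/6)^k.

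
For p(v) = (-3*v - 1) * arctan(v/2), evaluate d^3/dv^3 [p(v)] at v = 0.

Shift and add copies of the series according to the polynomial's terms.
The coefficient of v^3 in the expansion is 1/24, so p′′′(0) = 3! * (1/24) = 1/4.

1/4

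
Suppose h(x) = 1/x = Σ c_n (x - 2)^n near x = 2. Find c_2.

1/8

h(2) = 1/2
h′(2) = -1/4
h′′(2) = 1/4
The Taylor polynomial is Σ h^(k)(2)/k! · (x - 2)^k.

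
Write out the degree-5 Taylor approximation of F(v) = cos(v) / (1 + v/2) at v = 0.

Take the Cauchy product of the two expansions.

v^5/96 - v^4/48 + v^3/8 - v^2/4 - v/2 + 1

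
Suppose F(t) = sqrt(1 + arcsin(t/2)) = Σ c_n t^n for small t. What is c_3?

7/384

Plug the Maclaurin series of the inner function into that of the outer and collect terms.
[t^0] = 1;  [t^1] = 1/4;  [t^2] = -1/32;  [t^3] = 7/384.
So c_3 = F′′′(0)/3! = 7/384.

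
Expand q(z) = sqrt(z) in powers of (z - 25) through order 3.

(z - 25)^3/50000 - (z - 25)^2/1000 + (z - 25)/10 + 5

[(z - 25)^0] = 5;  [(z - 25)^1] = 1/10;  [(z - 25)^2] = -1/1000;  [(z - 25)^3] = 1/50000.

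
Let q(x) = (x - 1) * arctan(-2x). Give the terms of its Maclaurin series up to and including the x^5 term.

32*x^5/5 + 8*x^4/3 - 8*x^3/3 - 2*x^2 + 2*x

Multiply each power in the prefactor through the base expansion.
q(0) = 0
q′(0) = 2
q′′(0) = -4
q′′′(0) = -16
q^(4)(0) = 64
q^(5)(0) = 768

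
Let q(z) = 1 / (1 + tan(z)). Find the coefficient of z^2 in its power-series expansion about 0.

1

Write 1/(1+u) = 1 - u + u^2 - u^3 + ... and substitute the series for u.
[z^0] = 1;  [z^1] = -1;  [z^2] = 1.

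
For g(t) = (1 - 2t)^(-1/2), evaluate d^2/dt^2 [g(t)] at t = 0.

Compute the successive derivatives at the expansion point and divide by k!.
From the series, [t^2] g = 3/2; multiply by 2! = 2 to get 3.

3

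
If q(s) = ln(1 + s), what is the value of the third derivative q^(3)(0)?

From the series, [s^3] q = 1/3; multiply by 3! = 6 to get 2.

2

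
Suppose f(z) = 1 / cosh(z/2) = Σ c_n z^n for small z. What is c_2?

Write the quotient as an unknown series and match coefficients against numerator = denominator · series.
f(0) = 1
f′(0) = 0
f′′(0) = -1/4

-1/8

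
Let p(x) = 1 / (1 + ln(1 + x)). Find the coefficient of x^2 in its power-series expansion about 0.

Use the geometric series for the reciprocal, then substitute.
p(0) = 1
p′(0) = -1
p′′(0) = 3
Then c_k = p^(k)(0)/k! gives each Taylor coefficient.

3/2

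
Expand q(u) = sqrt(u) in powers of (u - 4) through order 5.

Apply the Taylor formula c_k = f^(k)(a)/k!.
q(4) = 2
q′(4) = 1/4
q′′(4) = -1/32
q′′′(4) = 3/256
q^(4)(4) = -15/2048
q^(5)(4) = 105/16384
Dividing each by k! gives the coefficients c_0, ..., c_5.

7*(u - 4)^5/131072 - 5*(u - 4)^4/16384 + (u - 4)^3/512 - (u - 4)^2/64 + (u - 4)/4 + 2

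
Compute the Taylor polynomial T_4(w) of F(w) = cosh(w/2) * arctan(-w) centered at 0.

Multiply the two series term by term and collect like powers.
F(0) = 0
F′(0) = -1
F′′(0) = 0
F′′′(0) = 5/4
F^(4)(0) = 0
Dividing each by k! gives the coefficients c_0, ..., c_4.

5*w^3/24 - w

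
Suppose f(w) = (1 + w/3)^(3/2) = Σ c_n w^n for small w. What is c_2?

1/24

[w^0] = 1;  [w^1] = 1/2;  [w^2] = 1/24.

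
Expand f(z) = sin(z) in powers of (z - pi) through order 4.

(z - pi)^3/6 - (z - pi)

[(z - pi)^0] = 0;  [(z - pi)^1] = -1;  [(z - pi)^2] = 0;  [(z - pi)^3] = 1/6;  [(z - pi)^4] = 0.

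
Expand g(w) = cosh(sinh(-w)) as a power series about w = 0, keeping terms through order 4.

Substitute the inner expansion into the outer series and collect powers.
g(0) = 1
g′(0) = 0
g′′(0) = 1
g′′′(0) = 0
g^(4)(0) = 5
Dividing each by k! gives the coefficients c_0, ..., c_4.

5*w^4/24 + w^2/2 + 1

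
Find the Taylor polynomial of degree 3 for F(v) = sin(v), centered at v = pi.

(v - pi)^3/6 - (v - pi)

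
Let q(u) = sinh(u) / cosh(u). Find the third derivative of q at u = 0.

Invert the denominator's series and multiply.
The coefficient of u^3 in the expansion is -1/3, so q′′′(0) = 3! * (-1/3) = -2.

-2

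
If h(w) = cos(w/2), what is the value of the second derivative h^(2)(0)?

-1/4

Use the known series and substitute for the argument.
From the series, [w^2] h = -1/8; multiply by 2! = 2 to get -1/4.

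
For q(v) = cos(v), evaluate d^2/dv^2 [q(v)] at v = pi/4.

-sqrt(2)/2

Use the known series and substitute for the argument.
From the series, [(v - pi/4)^2] q = -sqrt(2)/4; multiply by 2! = 2 to get -sqrt(2)/2.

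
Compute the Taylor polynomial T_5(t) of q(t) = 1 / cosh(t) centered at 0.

5*t^4/24 - t^2/2 + 1

Invert the denominator's series and multiply.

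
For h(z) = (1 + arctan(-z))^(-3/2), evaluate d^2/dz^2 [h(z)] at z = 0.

Substitute the inner expansion into the outer series and collect powers.
The coefficient of z^2 in the expansion is 15/8, so h′′(0) = 2! * (15/8) = 15/4.

15/4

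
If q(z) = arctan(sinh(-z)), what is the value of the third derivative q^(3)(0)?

Let u equal the inner series; expand the outer function in u and truncate.
The coefficient of z^3 in the expansion is 1/6, so q′′′(0) = 3! * (1/6) = 1.

1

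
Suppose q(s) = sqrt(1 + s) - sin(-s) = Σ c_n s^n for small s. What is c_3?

Expand each term separately and add.
q(0) = 1
q′(0) = 3/2
q′′(0) = -1/4
q′′′(0) = -5/8
The Taylor polynomial is Σ q^(k)(0)/k! · s^k.

-5/48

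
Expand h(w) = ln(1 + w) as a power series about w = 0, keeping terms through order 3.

w^3/3 - w^2/2 + w

Differentiate repeatedly and evaluate at the center.
[w^0] = 0;  [w^1] = 1;  [w^2] = -1/2;  [w^3] = 1/3.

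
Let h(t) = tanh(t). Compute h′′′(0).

Apply the Taylor formula c_k = f^(k)(a)/k!.
From the series, [t^3] h = -1/3; multiply by 3! = 6 to get -2.

-2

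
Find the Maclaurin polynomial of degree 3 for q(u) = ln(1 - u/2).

-u^3/24 - u^2/8 - u/2

Use the known series and substitute for the argument.
q(0) = 0
q′(0) = -1/2
q′′(0) = -1/4
q′′′(0) = -1/4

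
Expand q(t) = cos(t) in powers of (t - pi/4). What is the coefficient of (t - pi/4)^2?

-sqrt(2)/4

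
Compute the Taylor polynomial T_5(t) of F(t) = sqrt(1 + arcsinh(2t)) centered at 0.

43*t^5/40 + t^4/24 - t^3/6 - t^2/2 + t + 1

Plug the Maclaurin series of the inner function into that of the outer and collect terms.
F(0) = 1
F′(0) = 1
F′′(0) = -1
F′′′(0) = -1
F^(4)(0) = 1
F^(5)(0) = 129
Dividing each by k! gives the coefficients c_0, ..., c_5.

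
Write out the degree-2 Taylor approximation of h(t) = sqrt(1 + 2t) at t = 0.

-t^2/2 + t + 1

[t^0] = 1;  [t^1] = 1;  [t^2] = -1/2.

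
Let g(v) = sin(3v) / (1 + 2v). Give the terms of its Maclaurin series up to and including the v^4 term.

-15*v^4 + 15*v^3/2 - 6*v^2 + 3*v

Write out both Maclaurin series and multiply, keeping only the needed powers.
g(0) = 0
g′(0) = 3
g′′(0) = -12
g′′′(0) = 45
g^(4)(0) = -360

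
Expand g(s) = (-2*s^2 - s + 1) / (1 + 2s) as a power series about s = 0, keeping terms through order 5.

Multiply each power in the prefactor through the base expansion.
[s^0] = 1;  [s^1] = -3;  [s^2] = 4;  [s^3] = -8;  [s^4] = 16;  [s^5] = -32.

-32*s^5 + 16*s^4 - 8*s^3 + 4*s^2 - 3*s + 1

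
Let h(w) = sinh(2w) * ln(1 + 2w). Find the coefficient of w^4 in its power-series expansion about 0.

Take the Cauchy product of the two expansions.
So c_4 = h^(4)(0)/4! = 8.

8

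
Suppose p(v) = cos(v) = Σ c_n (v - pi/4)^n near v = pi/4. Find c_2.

[(v - pi/4)^0] = sqrt(2)/2;  [(v - pi/4)^1] = -sqrt(2)/2;  [(v - pi/4)^2] = -sqrt(2)/4.

-sqrt(2)/4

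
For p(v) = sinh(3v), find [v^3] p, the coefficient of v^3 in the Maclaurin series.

Apply the Taylor formula c_k = f^(k)(a)/k!.
p(0) = 0
p′(0) = 3
p′′(0) = 0
p′′′(0) = 27
So c_3 = p′′′(0)/3! = 9/2.

9/2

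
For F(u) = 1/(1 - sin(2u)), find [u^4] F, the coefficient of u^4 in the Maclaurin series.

Compose series: expand the inner function first, then feed it into the outer expansion.
F(0) = 1
F′(0) = 2
F′′(0) = 8
F′′′(0) = 40
F^(4)(0) = 256
So c_4 = F^(4)(0)/4! = 32/3.

32/3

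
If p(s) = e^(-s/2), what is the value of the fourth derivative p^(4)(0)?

1/16

From the series, [s^4] p = 1/384; multiply by 4! = 24 to get 1/16.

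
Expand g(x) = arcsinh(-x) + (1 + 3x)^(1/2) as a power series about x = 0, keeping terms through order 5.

Combine the two series term by term.
g(0) = 1
g′(0) = 1/2
g′′(0) = -9/4
g′′′(0) = 89/8
g^(4)(0) = -1215/16
g^(5)(0) = 25227/32

8409*x^5/1280 - 405*x^4/128 + 89*x^3/48 - 9*x^2/8 + x/2 + 1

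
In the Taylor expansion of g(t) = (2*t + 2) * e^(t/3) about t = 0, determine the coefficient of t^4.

Distribute the polynomial across the series and collect like powers.
[t^0] = 2;  [t^1] = 8/3;  [t^2] = 7/9;  [t^3] = 10/81;  [t^4] = 13/972.
So c_4 = g^(4)(0)/4! = 13/972.

13/972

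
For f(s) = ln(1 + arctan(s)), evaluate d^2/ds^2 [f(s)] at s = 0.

-1

Substitute the inner expansion into the outer series and collect powers.
From the series, [s^2] f = -1/2; multiply by 2! = 2 to get -1.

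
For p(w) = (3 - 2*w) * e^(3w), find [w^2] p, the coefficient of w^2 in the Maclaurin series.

Distribute the polynomial across the series and collect like powers.
So c_2 = p′′(0)/2! = 15/2.

15/2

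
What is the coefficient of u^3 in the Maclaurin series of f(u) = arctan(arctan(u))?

-2/3

Substitute the inner expansion into the outer series and collect powers.
f(0) = 0
f′(0) = 1
f′′(0) = 0
f′′′(0) = -4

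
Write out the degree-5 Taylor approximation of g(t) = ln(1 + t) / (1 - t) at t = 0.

Use 1/(1 - r) = Σ r^k on the denominator, then take the Cauchy product.
g(0) = 0
g′(0) = 1
g′′(0) = 1
g′′′(0) = 5
g^(4)(0) = 14
g^(5)(0) = 94
Dividing each by k! gives the coefficients c_0, ..., c_5.

47*t^5/60 + 7*t^4/12 + 5*t^3/6 + t^2/2 + t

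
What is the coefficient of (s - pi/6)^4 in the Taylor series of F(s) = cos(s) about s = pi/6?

sqrt(3)/48

F(pi/6) = sqrt(3)/2
F′(pi/6) = -1/2
F′′(pi/6) = -sqrt(3)/2
F′′′(pi/6) = 1/2
F^(4)(pi/6) = sqrt(3)/2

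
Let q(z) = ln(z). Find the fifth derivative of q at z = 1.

From the series, [(z - 1)^5] q = 1/5; multiply by 5! = 120 to get 24.

24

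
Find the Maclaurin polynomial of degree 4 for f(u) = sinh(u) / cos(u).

2*u^3/3 + u

Divide the numerator series by the denominator series (power-series long division).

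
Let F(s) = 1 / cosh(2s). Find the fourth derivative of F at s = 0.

Write the quotient as an unknown series and match coefficients against numerator = denominator · series.
From the series, [s^4] F = 10/3; multiply by 4! = 24 to get 80.

80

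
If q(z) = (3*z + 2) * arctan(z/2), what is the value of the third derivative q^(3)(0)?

-1/2

Multiply each power in the prefactor through the base expansion.
The coefficient of z^3 in the expansion is -1/12, so q′′′(0) = 3! * (-1/12) = -1/2.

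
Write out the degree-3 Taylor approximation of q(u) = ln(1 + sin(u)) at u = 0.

Substitute the inner expansion into the outer series and collect powers.
q(0) = 0
q′(0) = 1
q′′(0) = -1
q′′′(0) = 1
Then c_k = q^(k)(0)/k! gives each Taylor coefficient.

u^3/6 - u^2/2 + u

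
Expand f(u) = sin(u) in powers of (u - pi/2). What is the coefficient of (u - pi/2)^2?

f(pi/2) = 1
f′(pi/2) = 0
f′′(pi/2) = -1
So c_2 = f′′(pi/2)/2! = -1/2.

-1/2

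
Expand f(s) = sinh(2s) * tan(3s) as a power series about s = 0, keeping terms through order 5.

Expand each factor separately, then convolve coefficients.
[s^0] = 0;  [s^1] = 0;  [s^2] = 6;  [s^3] = 0;  [s^4] = 22;  [s^5] = 0.

22*s^4 + 6*s^2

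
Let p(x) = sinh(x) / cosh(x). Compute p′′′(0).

Divide the numerator series by the denominator series (power-series long division).
The coefficient of x^3 in the expansion is -1/3, so p′′′(0) = 3! * (-1/3) = -2.

-2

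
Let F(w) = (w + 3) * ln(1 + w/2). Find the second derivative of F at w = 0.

Distribute the polynomial across the series and collect like powers.
The coefficient of w^2 in the expansion is 1/8, so F′′(0) = 2! * (1/8) = 1/4.

1/4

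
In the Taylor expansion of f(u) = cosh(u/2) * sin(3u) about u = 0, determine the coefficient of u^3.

-33/8

Write out both Maclaurin series and multiply, keeping only the needed powers.
f(0) = 0
f′(0) = 3
f′′(0) = 0
f′′′(0) = -99/4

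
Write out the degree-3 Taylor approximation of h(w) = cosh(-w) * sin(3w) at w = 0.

Multiply the two series term by term and collect like powers.
h(0) = 0
h′(0) = 3
h′′(0) = 0
h′′′(0) = -18

-3*w^3 + 3*w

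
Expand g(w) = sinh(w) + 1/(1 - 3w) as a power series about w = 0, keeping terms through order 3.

Add the two expansions coefficient-wise.
[w^0] = 1;  [w^1] = 4;  [w^2] = 9;  [w^3] = 163/6.

163*w^3/6 + 9*w^2 + 4*w + 1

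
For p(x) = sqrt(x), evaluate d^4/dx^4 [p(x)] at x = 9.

-5/11664

From the series, [(x - 9)^4] p = -5/279936; multiply by 4! = 24 to get -5/11664.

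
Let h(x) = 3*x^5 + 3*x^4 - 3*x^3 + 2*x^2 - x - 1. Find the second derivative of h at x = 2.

The coefficient of (x - 2)^2 in the expansion is 296, so h′′(2) = 2! * (296) = 592.

592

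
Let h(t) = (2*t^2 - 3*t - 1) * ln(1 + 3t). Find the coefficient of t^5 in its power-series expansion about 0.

Distribute the polynomial across the series and collect like powers.
h(0) = 0
h′(0) = -3
h′′(0) = -9
h′′′(0) = 63
h^(4)(0) = -378
h^(5)(0) = 3618
Then c_k = h^(k)(0)/k! gives each Taylor coefficient.

603/20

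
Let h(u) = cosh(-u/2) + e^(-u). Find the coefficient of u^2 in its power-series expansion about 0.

Combine the two series term by term.
h(0) = 2
h′(0) = -1
h′′(0) = 5/4

5/8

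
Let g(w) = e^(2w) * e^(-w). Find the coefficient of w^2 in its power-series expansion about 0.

Multiply the two series term by term and collect like powers.
g(0) = 1
g′(0) = 1
g′′(0) = 1

1/2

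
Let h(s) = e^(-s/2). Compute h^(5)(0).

-1/32

From the series, [s^5] h = -1/3840; multiply by 5! = 120 to get -1/32.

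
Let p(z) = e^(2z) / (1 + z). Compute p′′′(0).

2

Write out both Maclaurin series and multiply, keeping only the needed powers.
The coefficient of z^3 in the expansion is 1/3, so p′′′(0) = 3! * (1/3) = 2.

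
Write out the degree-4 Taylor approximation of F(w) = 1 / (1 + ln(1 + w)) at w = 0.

11*w^4/3 - 7*w^3/3 + 3*w^2/2 - w + 1

Use the geometric series for the reciprocal, then substitute.
F(0) = 1
F′(0) = -1
F′′(0) = 3
F′′′(0) = -14
F^(4)(0) = 88
Dividing each by k! gives the coefficients c_0, ..., c_4.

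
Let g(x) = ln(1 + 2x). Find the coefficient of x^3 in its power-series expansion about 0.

g(0) = 0
g′(0) = 2
g′′(0) = -4
g′′′(0) = 16

8/3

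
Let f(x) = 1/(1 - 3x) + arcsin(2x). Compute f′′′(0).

170

Expand each term separately and add.
From the series, [x^3] f = 85/3; multiply by 3! = 6 to get 170.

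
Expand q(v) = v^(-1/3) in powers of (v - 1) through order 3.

Differentiate repeatedly and evaluate at the center.
q(1) = 1
q′(1) = -1/3
q′′(1) = 4/9
q′′′(1) = -28/27

-14*(v - 1)^3/81 + 2*(v - 1)^2/9 - (v - 1)/3 + 1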